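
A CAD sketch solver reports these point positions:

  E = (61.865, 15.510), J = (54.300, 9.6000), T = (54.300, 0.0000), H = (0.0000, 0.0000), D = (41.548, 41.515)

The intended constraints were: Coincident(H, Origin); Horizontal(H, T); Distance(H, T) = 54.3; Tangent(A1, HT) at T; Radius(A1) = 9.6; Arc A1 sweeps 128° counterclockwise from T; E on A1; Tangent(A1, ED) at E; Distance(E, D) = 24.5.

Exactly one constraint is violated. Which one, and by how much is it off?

Distance(E, D) = 24.5 — off by 8.50.

H = (0.00, 0.00) ✓; H.y = 0.00, T.y = 0.00 ✓; |HT| = 54.30 ✓; ∠(JT, TH) = 90.00° ✓; |JT| = 9.600 ✓; bearing(J→E) − bearing(J→T) = 128.0° ✓; |JE| = 9.600 ✓; ∠(JE, ED) = 90.00° ✓; |ED| = 33.00 ✗.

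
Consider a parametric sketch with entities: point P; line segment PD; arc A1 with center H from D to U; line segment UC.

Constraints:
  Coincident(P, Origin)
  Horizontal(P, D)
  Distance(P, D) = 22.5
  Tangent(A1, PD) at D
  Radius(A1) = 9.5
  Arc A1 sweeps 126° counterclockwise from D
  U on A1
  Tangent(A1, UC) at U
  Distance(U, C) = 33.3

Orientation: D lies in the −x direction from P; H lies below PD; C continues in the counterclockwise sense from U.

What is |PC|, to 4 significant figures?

43.34

P is at the origin; P and D share the same y with |PD| = 22.5 and D on the −x side, so D = (-22.50, 0.000). The tangent condition forces HD to be normal to PD, so H = D + (0, -9.5) = (-22.50, -9.500). On A1, D sits at bearing 90° from H; a 126° counterclockwise sweep puts U at bearing 216°, so U = H + 9.5·(cos 216°, sin 216°) = (-30.19, -15.08). Tangency of A1 to UC means the radius HU is perpendicular to UC, so UC runs along (−sin 216°, cos 216°); with |UC| = 33.3, C = (-10.61, -42.02). Then |PC| = |C − P| = 43.34.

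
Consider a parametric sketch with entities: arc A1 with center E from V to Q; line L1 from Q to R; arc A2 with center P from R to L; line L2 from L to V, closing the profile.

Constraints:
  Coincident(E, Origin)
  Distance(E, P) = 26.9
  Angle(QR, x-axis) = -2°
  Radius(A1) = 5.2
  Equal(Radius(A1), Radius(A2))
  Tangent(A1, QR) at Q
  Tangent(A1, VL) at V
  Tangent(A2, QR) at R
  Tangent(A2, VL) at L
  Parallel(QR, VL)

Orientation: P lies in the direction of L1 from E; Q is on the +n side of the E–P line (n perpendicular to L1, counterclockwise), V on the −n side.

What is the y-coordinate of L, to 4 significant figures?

-6.136

The slot axis is L1's direction at -2.0°, so u = (cos -2.0°, sin -2.0°) = (0.9994, -0.03490) and n = (−sin -2.0°, cos -2.0°) = (0.03490, 0.9994). E is at the origin and P lies 26.9 along u from E, so P = 26.9·u = (26.88, -0.9388). Tangency of A1 to both parallel lines with radius 5.2 puts Q and V at E ± 5.2·n: Q = (0.1815, 5.197), V = (-0.1815, -5.197). Equal radii place R and L the same way about P: R = P + 5.2·n = (27.07, 4.258), L = P − 5.2·n = (26.70, -6.136). So L.y = -6.136.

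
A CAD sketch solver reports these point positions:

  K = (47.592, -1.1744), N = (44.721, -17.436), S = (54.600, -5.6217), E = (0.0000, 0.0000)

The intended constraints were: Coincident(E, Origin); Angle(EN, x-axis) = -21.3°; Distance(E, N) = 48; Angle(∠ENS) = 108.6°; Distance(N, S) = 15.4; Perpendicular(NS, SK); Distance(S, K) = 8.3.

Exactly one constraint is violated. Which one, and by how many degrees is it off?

Perpendicular(NS, SK) — off by 7.50°.

E = (0.00, 0.00) ✓; EN at -21.30° ✓; |EN| = 48.00 ✓; ∠ENS = 108.6° ✓; |NS| = 15.40 ✓; ∠(NS, SK) = 97.50° ✗; |SK| = 8.300 ✓.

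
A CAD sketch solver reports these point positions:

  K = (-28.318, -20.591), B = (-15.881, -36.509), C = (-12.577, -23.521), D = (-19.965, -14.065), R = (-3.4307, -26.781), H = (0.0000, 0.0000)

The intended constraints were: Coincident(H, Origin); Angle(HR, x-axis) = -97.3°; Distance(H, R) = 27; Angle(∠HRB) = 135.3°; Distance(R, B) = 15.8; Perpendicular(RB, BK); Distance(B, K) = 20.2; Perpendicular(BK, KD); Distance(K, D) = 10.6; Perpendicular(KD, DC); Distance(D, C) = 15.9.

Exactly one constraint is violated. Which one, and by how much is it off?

Distance(D, C) = 15.9 — off by 3.90.

H = (0.00, 0.00) ✓; HR at -97.30° ✓; |HR| = 27.00 ✓; ∠HRB = 135.3° ✓; |RB| = 15.80 ✓; ∠(RB, BK) = 90.00° ✓; |BK| = 20.20 ✓; ∠(BK, KD) = 90.00° ✓; |KD| = 10.60 ✓; ∠(KD, DC) = 90.00° ✓; |DC| = 12.00 ✗.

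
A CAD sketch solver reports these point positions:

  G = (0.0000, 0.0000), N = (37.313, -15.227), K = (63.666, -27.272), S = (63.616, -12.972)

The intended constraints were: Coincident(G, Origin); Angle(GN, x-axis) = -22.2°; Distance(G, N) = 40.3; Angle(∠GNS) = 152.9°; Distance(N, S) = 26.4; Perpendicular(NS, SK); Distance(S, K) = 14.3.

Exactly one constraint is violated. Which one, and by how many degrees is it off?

Perpendicular(NS, SK) — off by 4.70°.

G = (0.00, 0.00) ✓; GN at -22.20° ✓; |GN| = 40.30 ✓; ∠GNS = 152.9° ✓; |NS| = 26.40 ✓; ∠(NS, SK) = 94.70° ✗; |SK| = 14.30 ✓.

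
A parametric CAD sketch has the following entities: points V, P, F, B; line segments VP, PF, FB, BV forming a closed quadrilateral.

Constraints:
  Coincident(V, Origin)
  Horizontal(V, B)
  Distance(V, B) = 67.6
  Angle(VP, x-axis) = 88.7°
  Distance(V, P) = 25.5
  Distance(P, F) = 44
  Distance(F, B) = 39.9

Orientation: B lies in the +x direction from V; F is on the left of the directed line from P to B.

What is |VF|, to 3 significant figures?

54.6

V is at the origin; VB is horizontal with |VB| = 67.6 and B in +x, so B = (67.6, 0). VP runs at 88.7° with |VP| = 25.5, so P = (0.579, 25.5). F is determined by |PF| = 44.0 and |FB| = 39.9 together: it lies at the intersection of circle(P, 44.0) and circle(B, 39.9). With |PB| = 71.7, the foot of the radical line on PB is 38.3 from P and the perpendicular offset is √(44.0² − 38.3²) = 21.7. Taking the left-of-PB solution: F = (44.1, 32.2).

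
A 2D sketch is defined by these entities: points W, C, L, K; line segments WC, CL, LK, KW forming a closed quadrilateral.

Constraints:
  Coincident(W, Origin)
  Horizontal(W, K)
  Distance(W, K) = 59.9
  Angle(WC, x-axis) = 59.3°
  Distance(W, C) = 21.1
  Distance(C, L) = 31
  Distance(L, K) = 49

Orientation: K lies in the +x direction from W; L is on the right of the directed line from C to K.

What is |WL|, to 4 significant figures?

17.96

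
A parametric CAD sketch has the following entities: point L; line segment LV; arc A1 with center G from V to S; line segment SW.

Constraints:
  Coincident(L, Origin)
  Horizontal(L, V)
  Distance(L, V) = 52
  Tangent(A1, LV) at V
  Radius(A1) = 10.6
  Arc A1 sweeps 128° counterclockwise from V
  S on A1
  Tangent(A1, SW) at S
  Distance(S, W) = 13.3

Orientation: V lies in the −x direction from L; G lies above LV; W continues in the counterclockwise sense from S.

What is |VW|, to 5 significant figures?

27.607

L is at the origin; LV is horizontal with |LV| = 52.0 and V on the −x side, so V = (-52.000, 0.0000). The tangent condition forces GV to be normal to LV, so G = V + (0, 10.6) = (-52.000, 10.600). On A1, V sits at bearing -90° from G; a 128° counterclockwise sweep puts S at bearing 38°, so S = G + 10.6·(cos 38°, sin 38°) = (-43.647, 17.126). Since A1 is tangent to SW there, GS ⟂ SW, so SW runs along (−sin 38°, cos 38°); with |SW| = 13.3, W = (-51.835, 27.607). Then |VW| = |W − V| = 27.607.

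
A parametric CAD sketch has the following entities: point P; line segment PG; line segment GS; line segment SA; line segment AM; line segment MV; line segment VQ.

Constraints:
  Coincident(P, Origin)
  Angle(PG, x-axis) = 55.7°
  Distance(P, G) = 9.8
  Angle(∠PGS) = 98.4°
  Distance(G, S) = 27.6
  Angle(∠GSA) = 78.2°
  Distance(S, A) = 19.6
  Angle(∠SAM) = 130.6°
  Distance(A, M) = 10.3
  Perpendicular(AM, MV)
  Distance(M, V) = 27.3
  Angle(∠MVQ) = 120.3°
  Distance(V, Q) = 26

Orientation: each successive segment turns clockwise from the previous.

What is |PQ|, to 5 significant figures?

35.670

AM is perpendicular to MV, so MV runs at 92.900°; with |MV| = 27.3, V = (6.6964, 7.2760). ∠MVQ = 120.3° gives VQ at 33.200° from the x-axis; with |VQ| = 26.0, Q = (28.452, 21.513). Then |PQ| = |Q − P| = 35.670.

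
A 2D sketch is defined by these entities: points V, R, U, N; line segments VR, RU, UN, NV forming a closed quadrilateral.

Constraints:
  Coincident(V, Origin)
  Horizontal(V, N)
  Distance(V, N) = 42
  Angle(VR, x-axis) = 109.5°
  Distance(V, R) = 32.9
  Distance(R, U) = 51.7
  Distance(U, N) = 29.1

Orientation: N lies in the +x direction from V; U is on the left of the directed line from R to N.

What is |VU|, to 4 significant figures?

50.00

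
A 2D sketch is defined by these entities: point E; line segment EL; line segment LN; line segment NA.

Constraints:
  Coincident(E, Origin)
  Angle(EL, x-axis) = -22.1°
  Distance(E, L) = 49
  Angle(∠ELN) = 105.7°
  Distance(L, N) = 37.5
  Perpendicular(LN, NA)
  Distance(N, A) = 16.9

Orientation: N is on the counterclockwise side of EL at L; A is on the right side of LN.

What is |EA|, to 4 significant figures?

81.74

E is at the origin; EL runs at -22.1° with length 49.0, so L = 49.0·(cos -22.1°, sin -22.1°) = (45.40, -18.43). ∠ELN = 105.7°, so LN runs at -22.1° + (180° − 105.7°) = 52.20° from the x-axis; with |LN| = 37.5, N = L + 37.5·(cos 52.20°, sin 52.20°) = (68.38, 11.20). LN is perpendicular to NA; with |NA| = 16.9 on the right of LN, A = N + 16.9·(0.7902, -0.6129) = (81.74, 0.8377). Then |EA| = |A − E| = 81.74.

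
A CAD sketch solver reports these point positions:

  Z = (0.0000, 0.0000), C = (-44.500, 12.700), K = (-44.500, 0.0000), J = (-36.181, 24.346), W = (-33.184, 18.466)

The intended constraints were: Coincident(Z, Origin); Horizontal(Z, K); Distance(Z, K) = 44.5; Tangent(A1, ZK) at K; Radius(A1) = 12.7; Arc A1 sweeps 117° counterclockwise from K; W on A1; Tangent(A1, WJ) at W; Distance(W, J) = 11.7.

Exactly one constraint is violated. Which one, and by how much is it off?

Distance(W, J) = 11.7 — off by 5.10.

Z = (0.00, 0.00) ✓; Z.y = 0.00, K.y = 0.00 ✓; |ZK| = 44.50 ✓; ∠(CK, KZ) = 90.00° ✓; |CK| = 12.70 ✓; bearing(C→W) − bearing(C→K) = 117.0° ✓; |CW| = 12.70 ✓; ∠(CW, WJ) = 89.99° ✓; |WJ| = 6.600 ✗.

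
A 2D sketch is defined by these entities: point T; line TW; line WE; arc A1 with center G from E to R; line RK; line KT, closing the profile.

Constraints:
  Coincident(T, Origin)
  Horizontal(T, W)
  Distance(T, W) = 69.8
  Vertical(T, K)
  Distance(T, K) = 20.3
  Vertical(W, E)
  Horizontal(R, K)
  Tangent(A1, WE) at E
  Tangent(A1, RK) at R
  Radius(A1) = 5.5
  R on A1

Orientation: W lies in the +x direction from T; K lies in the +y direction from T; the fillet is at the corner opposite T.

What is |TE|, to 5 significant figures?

71.352

T is at the origin; T and W share the same y with |TW| = 69.8 and W on the +x side, so W = (69.800, 0.0000). TK is vertical with |TK| = 20.3 and K on the +y side, so K = (0.0000, 20.300). The virtual corner opposite T is at (69.800, 20.300). The tangent condition forces GE to be normal to WE and A1 meets RK tangentially, so GR is at right angles to RK, with radius 5.5, so the center G sits 5.5 in from both sides at G = (64.300, 14.800). That places the tangent points at E = (69.800, 14.800) on WE and R = (64.300, 20.300) on RK. Then |TE| = |E − T| = 71.352.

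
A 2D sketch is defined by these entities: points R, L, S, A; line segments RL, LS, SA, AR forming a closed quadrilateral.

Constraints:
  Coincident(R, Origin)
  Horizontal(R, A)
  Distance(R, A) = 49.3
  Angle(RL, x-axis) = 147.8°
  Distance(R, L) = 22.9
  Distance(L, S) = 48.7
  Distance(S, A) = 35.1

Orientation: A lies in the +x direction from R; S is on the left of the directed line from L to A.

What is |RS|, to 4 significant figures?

38.24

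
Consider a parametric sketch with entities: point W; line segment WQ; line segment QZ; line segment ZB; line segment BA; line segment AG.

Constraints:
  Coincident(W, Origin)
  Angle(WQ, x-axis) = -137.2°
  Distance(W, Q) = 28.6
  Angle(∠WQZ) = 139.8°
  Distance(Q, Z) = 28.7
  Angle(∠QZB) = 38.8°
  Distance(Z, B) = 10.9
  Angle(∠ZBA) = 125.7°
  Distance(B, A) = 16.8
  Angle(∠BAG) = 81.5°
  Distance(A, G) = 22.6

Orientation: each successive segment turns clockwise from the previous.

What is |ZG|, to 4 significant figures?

23.98

∠ZBA = 125.7° gives BA at -12.90° from the x-axis; with |BA| = 16.8, A = (-25.10, -17.28). ∠BAG = 81.5° gives AG at -111.4° from the x-axis; with |AG| = 22.6, G = (-33.35, -38.32). Then |ZG| = |G − Z| = 23.98.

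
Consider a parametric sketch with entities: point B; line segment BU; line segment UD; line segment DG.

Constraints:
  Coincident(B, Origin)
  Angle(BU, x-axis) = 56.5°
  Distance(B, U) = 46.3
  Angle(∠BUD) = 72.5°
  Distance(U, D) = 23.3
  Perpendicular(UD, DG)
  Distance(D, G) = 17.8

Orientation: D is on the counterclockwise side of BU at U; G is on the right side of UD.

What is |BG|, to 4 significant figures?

62.66

∠BUD = 72.5°, so UD runs at 56.5° + (180° − 72.5°) = 164.0° from the x-axis; with |UD| = 23.3, D = U + 23.3·(cos 164.0°, sin 164.0°) = (3.157, 45.03). UD is perpendicular to DG; with |DG| = 17.8 on the right of UD, G = D + 17.8·(0.2756, 0.9613) = (8.064, 62.14). Then |BG| = |G − B| = 62.66.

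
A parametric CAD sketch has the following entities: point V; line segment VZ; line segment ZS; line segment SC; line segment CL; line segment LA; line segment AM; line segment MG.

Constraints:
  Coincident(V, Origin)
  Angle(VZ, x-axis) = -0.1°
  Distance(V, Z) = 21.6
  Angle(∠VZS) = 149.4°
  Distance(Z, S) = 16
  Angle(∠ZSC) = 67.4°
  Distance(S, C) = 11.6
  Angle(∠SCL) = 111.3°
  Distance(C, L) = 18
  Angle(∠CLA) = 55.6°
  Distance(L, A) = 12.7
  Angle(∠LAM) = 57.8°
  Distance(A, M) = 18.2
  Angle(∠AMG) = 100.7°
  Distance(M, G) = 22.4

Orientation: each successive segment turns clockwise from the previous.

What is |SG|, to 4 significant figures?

39.63

V is at the origin; VZ runs at -0.1° with length 21.6, so Z = (21.60, -0.03770). ∠VZS = 149.4° gives ZS at -30.70° from the x-axis; with |ZS| = 16.0, S = (35.36, -8.206). ∠ZSC = 67.4° gives SC at -143.3° from the x-axis; with |SC| = 11.6, C = (26.06, -15.14). ∠SCL = 111.3° gives CL at 148.0° from the x-axis; with |CL| = 18.0, L = (10.79, -5.600). ∠CLA = 55.6° gives LA at 23.60° from the x-axis; with |LA| = 12.7, A = (22.43, -0.5159). ∠LAM = 57.8° gives AM at -98.60° from the x-axis; with |AM| = 18.2, M = (19.71, -18.51). ∠AMG = 100.7° gives MG at -177.9° from the x-axis; with |MG| = 22.4, G = (-2.677, -19.33). Then |SG| = |G − S| = 39.63.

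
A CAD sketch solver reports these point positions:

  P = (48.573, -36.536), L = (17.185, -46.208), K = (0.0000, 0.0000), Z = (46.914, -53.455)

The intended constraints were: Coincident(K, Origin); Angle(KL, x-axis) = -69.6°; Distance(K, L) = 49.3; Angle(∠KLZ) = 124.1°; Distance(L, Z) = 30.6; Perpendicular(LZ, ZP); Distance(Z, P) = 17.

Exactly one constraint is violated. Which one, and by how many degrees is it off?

Perpendicular(LZ, ZP) — off by 8.10°.

K = (0.00, 0.00) ✓; KL at -69.60° ✓; |KL| = 49.30 ✓; ∠KLZ = 124.1° ✓; |LZ| = 30.60 ✓; ∠(LZ, ZP) = 98.10° ✗; |ZP| = 17.00 ✓.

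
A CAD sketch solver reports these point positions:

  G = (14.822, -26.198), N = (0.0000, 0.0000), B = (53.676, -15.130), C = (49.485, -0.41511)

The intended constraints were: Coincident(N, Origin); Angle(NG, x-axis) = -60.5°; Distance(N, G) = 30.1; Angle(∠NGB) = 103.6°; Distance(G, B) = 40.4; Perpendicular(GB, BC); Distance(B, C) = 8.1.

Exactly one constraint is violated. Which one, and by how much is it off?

Distance(B, C) = 8.1 — off by 7.20.

N = (0.00, 0.00) ✓; NG at -60.50° ✓; |NG| = 30.10 ✓; ∠NGB = 103.6° ✓; |GB| = 40.40 ✓; ∠(GB, BC) = 90.00° ✓; |BC| = 15.30 ✗.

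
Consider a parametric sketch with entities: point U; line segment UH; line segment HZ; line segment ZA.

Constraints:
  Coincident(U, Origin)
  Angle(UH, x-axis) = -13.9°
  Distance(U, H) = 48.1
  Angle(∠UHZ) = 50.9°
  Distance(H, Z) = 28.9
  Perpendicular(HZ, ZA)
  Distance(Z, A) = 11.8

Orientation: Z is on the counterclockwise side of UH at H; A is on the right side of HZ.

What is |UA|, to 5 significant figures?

49.149

U is at the origin; UH runs at -13.9° with length 48.1, so H = 48.1·(cos -13.9°, sin -13.9°) = (46.691, -11.555). ∠UHZ = 50.9°, so HZ runs at -13.9° + (180° − 50.9°) = 115.20° from the x-axis; with |HZ| = 28.9, Z = H + 28.9·(cos 115.20°, sin 115.20°) = (34.386, 14.595). HZ ⟂ ZA; with |ZA| = 11.8 on the right of HZ, A = Z + 11.8·(0.90483, 0.42578) = (45.063, 19.619). Then |UA| = |A − U| = 49.149.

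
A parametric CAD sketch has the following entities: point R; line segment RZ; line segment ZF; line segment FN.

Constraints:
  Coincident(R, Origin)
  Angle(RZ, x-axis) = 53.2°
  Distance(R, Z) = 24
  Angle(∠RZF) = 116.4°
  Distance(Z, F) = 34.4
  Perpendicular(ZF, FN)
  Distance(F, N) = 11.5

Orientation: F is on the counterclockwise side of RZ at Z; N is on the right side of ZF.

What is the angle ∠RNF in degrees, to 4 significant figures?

53.79°

R is at the origin; RZ runs at 53.2° with length 24.0, so Z = 24.0·(cos 53.2°, sin 53.2°) = (14.38, 19.22). ∠RZF = 116.4°, so ZF runs at 53.2° + (180° − 116.4°) = 116.8° from the x-axis; with |ZF| = 34.4, F = Z + 34.4·(cos 116.8°, sin 116.8°) = (-1.134, 49.92). The perpendicularity gives FN at right angles to ZF; with |FN| = 11.5 on the right of ZF, N = F + 11.5·(0.8926, 0.4509) = (9.131, 55.11). Then cos ∠RNF = NR·NF / (|NR||NF|), giving 53.79°.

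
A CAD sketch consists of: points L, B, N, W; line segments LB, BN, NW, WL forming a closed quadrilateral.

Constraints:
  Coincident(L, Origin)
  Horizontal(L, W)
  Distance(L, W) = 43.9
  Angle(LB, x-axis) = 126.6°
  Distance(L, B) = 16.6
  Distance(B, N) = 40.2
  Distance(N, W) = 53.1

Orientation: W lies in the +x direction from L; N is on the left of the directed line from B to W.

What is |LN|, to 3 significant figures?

47.2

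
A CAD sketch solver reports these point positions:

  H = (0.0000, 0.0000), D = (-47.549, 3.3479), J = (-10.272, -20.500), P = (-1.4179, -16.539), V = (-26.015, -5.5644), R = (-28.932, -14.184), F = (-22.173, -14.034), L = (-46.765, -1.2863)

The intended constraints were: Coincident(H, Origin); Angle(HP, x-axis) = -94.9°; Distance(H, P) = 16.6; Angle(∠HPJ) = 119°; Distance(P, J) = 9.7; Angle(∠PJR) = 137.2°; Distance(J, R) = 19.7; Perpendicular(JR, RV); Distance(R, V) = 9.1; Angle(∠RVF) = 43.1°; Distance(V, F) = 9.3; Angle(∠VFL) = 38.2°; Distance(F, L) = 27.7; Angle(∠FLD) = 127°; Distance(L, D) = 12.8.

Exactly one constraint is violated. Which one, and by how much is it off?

Distance(L, D) = 12.8 — off by 8.10.

H = (0.00, 0.00) ✓; HP at -94.90° ✓; |HP| = 16.60 ✓; ∠HPJ = 119.0° ✓; |PJ| = 9.700 ✓; ∠PJR = 137.2° ✓; |JR| = 19.70 ✓; ∠(JR, RV) = 90.00° ✓; |RV| = 9.100 ✓; ∠RVF = 43.10° ✓; |VF| = 9.300 ✓; ∠VFL = 38.20° ✓; |FL| = 27.70 ✓; ∠FLD = 127.0° ✓; |LD| = 4.700 ✗.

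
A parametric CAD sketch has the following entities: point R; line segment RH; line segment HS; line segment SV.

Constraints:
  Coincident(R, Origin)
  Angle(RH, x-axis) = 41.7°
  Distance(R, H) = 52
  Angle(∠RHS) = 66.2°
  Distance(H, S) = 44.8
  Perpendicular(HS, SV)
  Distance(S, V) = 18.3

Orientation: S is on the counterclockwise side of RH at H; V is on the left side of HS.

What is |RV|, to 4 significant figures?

37.74

R is at the origin; RH runs at 41.7° with length 52.0, so H = 52.0·(cos 41.7°, sin 41.7°) = (38.83, 34.59). ∠RHS = 66.2°, so HS runs at 41.7° + (180° − 66.2°) = 155.5° from the x-axis; with |HS| = 44.8, S = H + 44.8·(cos 155.5°, sin 155.5°) = (-1.941, 53.17). HS ⟂ SV; with |SV| = 18.3 on the left of HS, V = S + 18.3·(-0.4147, -0.9100) = (-9.530, 36.52). Then |RV| = |V − R| = 37.74.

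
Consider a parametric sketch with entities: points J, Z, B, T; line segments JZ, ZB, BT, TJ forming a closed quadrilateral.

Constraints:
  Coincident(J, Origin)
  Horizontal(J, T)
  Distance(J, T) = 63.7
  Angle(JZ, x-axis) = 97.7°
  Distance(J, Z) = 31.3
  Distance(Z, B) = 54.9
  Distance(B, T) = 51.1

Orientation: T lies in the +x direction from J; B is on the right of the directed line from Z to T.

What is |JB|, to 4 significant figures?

25.83

J is at the origin; J and T share the same y with |JT| = 63.7 and T in +x, so T = (63.7, 0). JZ runs at 97.7° with |JZ| = 31.3, so Z = (-4.194, 31.02). B is determined by |ZB| = 54.9 and |BT| = 51.1 together: it lies at the intersection of circle(Z, 54.9) and circle(T, 51.1). With |ZT| = 74.64, the foot of the radical line on ZT is 40.02 from Z and the perpendicular offset is √(54.9² − 40.02²) = 37.58. Taking the right-of-ZT solution: B = (16.59, -19.80).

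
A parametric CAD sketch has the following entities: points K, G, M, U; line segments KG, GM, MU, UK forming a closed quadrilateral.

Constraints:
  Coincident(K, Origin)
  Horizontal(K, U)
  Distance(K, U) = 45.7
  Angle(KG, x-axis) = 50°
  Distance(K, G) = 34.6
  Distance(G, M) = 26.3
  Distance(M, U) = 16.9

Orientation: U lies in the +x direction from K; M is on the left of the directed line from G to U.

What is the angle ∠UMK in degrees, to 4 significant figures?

66.71°

Checks: |GM| = 26.30 ✓; |MU| = 16.90 ✓.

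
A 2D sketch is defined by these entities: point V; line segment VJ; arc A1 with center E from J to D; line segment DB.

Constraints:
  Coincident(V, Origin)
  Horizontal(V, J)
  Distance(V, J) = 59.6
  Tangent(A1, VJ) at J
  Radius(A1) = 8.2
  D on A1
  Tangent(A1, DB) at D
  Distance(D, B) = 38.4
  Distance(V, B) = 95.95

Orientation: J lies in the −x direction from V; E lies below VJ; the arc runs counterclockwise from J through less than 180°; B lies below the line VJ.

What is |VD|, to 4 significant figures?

66.04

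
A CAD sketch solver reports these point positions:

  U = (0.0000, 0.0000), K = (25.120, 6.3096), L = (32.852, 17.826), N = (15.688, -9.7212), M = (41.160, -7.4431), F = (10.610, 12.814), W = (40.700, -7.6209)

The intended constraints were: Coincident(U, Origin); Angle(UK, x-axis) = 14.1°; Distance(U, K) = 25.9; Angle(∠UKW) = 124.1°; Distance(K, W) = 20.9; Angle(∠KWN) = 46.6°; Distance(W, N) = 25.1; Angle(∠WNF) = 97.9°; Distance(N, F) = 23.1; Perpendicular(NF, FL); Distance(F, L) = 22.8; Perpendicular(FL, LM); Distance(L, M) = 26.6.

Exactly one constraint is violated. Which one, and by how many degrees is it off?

Perpendicular(FL, LM) — off by 5.50°.

U = (0.00, 0.00) ✓; UK at 14.10° ✓; |UK| = 25.90 ✓; ∠UKW = 124.1° ✓; |KW| = 20.90 ✓; ∠KWN = 46.60° ✓; |WN| = 25.10 ✓; ∠WNF = 97.90° ✓; |NF| = 23.10 ✓; ∠(NF, FL) = 90.00° ✓; |FL| = 22.80 ✓; ∠(FL, LM) = 84.50° ✗; |LM| = 26.60 ✓.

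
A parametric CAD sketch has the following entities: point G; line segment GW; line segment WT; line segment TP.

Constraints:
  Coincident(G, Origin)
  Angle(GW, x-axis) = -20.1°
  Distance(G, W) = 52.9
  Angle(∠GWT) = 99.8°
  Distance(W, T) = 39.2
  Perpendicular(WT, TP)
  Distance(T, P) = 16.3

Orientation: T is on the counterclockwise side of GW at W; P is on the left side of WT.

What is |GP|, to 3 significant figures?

60.1

G is at the origin; GW runs at -20.1° with length 52.9, so W = 52.9·(cos -20.1°, sin -20.1°) = (49.7, -18.2). ∠GWT = 99.8°, so WT runs at -20.1° + (180° − 99.8°) = 60.1° from the x-axis; with |WT| = 39.2, T = W + 39.2·(cos 60.1°, sin 60.1°) = (69.2, 15.8). WT ⟂ TP; with |TP| = 16.3 on the left of WT, P = T + 16.3·(-0.867, 0.498) = (55.1, 23.9). Then |GP| = |P − G| = 60.1.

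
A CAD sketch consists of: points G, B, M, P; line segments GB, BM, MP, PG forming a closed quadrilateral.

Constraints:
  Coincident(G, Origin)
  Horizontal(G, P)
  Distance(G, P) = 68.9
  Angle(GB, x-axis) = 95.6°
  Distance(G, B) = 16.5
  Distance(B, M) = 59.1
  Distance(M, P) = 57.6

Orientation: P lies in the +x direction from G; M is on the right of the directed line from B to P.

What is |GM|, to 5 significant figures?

44.034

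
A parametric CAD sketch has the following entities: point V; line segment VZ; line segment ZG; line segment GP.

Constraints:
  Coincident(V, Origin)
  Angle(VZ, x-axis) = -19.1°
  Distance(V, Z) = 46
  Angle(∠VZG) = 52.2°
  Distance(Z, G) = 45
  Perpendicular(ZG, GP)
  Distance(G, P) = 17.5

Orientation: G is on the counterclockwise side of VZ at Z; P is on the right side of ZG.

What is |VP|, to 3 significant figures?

56.4

∠VZG = 52.2°, so ZG runs at -19.1° + (180° − 52.2°) = 109° from the x-axis; with |ZG| = 45.0, G = Z + 45.0·(cos 109°, sin 109°) = (29.0, 27.6). The perpendicularity gives GP at right angles to ZG; with |GP| = 17.5 on the right of ZG, P = G + 17.5·(0.947, 0.321) = (45.6, 33.2). Then |VP| = |P − V| = 56.4.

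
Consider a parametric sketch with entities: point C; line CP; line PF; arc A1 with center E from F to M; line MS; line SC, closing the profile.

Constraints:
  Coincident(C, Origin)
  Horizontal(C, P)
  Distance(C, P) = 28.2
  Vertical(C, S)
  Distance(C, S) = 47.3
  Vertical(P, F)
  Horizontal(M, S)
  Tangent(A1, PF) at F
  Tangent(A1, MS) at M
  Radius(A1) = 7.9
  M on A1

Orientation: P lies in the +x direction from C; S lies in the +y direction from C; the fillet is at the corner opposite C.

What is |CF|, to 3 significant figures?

48.5

The virtual corner opposite C is at (28.2, 47.3). Tangency of A1 to PF means the radius EF is perpendicular to PF and A1 meets MS tangentially, so EM is at right angles to MS, with radius 7.9, so the center E sits 7.9 in from both sides at E = (20.3, 39.4). That places the tangent points at F = (28.2, 39.4) on PF and M = (20.3, 47.3) on MS. Then |CF| = |F − C| = 48.5.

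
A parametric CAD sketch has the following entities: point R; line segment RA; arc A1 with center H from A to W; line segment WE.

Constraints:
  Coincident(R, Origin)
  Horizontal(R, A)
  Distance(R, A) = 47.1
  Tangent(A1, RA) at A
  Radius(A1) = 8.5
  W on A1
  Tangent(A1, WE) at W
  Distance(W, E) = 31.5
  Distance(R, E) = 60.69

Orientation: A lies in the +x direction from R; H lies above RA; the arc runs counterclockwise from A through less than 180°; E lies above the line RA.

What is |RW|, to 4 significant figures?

56.27

Checks: |HW| = 8.500 ✓; ∠(HW, WE) = 90.00° ✓; |WE| = 31.50 ✓; |RE| = 60.69 ✓.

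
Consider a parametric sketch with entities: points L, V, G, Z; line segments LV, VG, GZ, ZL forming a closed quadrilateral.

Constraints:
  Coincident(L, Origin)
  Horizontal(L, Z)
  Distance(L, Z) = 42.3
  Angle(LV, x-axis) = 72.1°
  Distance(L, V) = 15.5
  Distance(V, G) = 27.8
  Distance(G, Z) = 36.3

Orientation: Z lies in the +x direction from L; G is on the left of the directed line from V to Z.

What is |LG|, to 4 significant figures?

41.72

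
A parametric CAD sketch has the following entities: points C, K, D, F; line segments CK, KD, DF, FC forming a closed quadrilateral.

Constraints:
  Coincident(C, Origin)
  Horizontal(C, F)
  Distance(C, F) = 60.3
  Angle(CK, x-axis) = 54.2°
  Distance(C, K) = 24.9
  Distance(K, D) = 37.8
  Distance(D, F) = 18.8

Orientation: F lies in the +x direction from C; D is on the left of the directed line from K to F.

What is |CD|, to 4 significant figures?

54.92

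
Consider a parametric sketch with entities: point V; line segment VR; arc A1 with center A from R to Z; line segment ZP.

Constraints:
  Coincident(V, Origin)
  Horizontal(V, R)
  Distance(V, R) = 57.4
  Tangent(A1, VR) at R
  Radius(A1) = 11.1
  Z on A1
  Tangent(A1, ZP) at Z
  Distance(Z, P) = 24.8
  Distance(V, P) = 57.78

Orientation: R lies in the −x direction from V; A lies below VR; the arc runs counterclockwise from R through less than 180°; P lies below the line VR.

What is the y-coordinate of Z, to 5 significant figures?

-19.600

Checks: |AZ| = 11.10 ✓; ∠(AZ, ZP) = 90.00° ✓; |ZP| = 24.80 ✓; |VP| = 57.78 ✓.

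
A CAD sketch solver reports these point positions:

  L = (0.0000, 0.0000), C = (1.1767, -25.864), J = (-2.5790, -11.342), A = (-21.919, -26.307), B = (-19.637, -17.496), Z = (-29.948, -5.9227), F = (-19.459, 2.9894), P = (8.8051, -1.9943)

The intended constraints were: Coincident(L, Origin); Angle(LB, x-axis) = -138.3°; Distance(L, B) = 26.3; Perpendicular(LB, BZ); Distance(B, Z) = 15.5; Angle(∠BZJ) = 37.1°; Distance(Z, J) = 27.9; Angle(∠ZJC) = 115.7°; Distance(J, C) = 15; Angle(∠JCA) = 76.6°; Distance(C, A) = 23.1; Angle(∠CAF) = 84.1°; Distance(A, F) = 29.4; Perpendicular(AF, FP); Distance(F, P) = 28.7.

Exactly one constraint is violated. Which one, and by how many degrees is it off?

Perpendicular(AF, FP) — off by 5.20°.

L = (0.00, 0.00) ✓; LB at -138.3° ✓; |LB| = 26.30 ✓; ∠(LB, BZ) = 90.00° ✓; |BZ| = 15.50 ✓; ∠BZJ = 37.10° ✓; |ZJ| = 27.90 ✓; ∠ZJC = 115.7° ✓; |JC| = 15.00 ✓; ∠JCA = 76.60° ✓; |CA| = 23.10 ✓; ∠CAF = 84.10° ✓; |AF| = 29.40 ✓; ∠(AF, FP) = 95.20° ✗; |FP| = 28.70 ✓.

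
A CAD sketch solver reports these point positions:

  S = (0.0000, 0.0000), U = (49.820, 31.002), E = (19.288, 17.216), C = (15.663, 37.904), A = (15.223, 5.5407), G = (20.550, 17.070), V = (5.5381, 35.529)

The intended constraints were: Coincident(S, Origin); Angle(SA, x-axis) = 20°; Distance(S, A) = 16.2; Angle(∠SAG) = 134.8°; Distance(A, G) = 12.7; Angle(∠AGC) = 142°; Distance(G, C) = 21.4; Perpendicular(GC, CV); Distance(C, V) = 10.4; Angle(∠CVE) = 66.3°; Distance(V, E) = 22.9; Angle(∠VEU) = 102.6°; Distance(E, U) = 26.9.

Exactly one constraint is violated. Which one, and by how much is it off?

Distance(E, U) = 26.9 — off by 6.60.

S = (0.00, 0.00) ✓; SA at 20.00° ✓; |SA| = 16.20 ✓; ∠SAG = 134.8° ✓; |AG| = 12.70 ✓; ∠AGC = 142.0° ✓; |GC| = 21.40 ✓; ∠(GC, CV) = 90.00° ✓; |CV| = 10.40 ✓; ∠CVE = 66.30° ✓; |VE| = 22.90 ✓; ∠VEU = 102.6° ✓; |EU| = 33.50 ✗.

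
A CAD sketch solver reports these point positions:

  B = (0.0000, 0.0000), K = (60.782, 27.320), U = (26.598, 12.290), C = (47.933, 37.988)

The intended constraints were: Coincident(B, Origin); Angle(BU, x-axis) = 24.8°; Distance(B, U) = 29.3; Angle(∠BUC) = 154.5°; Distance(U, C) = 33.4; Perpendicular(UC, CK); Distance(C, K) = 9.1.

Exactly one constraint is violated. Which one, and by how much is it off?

Distance(C, K) = 9.1 — off by 7.60.

B = (0.00, 0.00) ✓; BU at 24.80° ✓; |BU| = 29.30 ✓; ∠BUC = 154.5° ✓; |UC| = 33.40 ✓; ∠(UC, CK) = 90.00° ✓; |CK| = 16.70 ✗.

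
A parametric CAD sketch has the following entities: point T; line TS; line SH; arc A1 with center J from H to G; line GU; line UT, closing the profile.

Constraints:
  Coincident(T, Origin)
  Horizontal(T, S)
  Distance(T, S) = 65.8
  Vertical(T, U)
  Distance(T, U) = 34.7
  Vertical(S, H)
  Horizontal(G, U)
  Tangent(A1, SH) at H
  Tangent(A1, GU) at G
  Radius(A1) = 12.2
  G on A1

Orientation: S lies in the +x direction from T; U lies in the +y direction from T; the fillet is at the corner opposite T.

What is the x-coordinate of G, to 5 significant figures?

53.600

T is at the origin; TS is horizontal with |TS| = 65.8 and S on the +x side, so S = (65.800, 0.0000). T and U share the same x with |TU| = 34.7 and U on the +y side, so U = (0.0000, 34.700). The virtual corner opposite T is at (65.800, 34.700). Since A1 is tangent to SH there, JH ⟂ SH and A1 meets GU tangentially, so JG is at right angles to GU, with radius 12.2, so the center J sits 12.2 in from both sides at J = (53.600, 22.500). That places the tangent points at H = (65.800, 22.500) on SH and G = (53.600, 34.700) on GU. So G.x = 53.600.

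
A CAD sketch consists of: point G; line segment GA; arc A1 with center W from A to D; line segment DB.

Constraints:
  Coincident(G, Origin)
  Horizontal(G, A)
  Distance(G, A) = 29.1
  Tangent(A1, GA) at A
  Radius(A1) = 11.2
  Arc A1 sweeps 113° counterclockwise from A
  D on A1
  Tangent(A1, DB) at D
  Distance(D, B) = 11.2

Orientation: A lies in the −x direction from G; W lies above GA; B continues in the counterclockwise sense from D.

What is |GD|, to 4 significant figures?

24.41

G is at the origin; GA is horizontal with |GA| = 29.1 and A on the −x side, so A = (-29.10, 0.000). The tangent condition forces WA to be normal to GA, so W = A + (0, 11.2) = (-29.10, 11.20). On A1, A sits at bearing -90° from W; a 113° counterclockwise sweep puts D at bearing 23°, so D = W + 11.2·(cos 23°, sin 23°) = (-18.79, 15.58). Then |GD| = |D − G| = 24.41.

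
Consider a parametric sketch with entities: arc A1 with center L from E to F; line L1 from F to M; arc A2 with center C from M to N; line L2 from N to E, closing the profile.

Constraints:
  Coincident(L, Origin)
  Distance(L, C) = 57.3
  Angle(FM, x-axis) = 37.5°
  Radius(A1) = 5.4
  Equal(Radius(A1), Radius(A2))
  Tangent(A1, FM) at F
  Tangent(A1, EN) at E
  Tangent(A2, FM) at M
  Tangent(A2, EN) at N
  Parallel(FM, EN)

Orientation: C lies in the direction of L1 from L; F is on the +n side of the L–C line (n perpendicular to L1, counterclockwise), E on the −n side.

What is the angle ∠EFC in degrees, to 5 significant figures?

84.616°

L is at the origin and C lies 57.3 along u from L, so C = 57.3·u = (45.459, 34.882). Tangency of A1 to both parallel lines with radius 5.4 puts F and E at L ± 5.4·n: F = (-3.2873, 4.2841), E = (3.2873, -4.2841). Then cos ∠EFC = FE·FC / (|FE||FC|), giving 84.616°.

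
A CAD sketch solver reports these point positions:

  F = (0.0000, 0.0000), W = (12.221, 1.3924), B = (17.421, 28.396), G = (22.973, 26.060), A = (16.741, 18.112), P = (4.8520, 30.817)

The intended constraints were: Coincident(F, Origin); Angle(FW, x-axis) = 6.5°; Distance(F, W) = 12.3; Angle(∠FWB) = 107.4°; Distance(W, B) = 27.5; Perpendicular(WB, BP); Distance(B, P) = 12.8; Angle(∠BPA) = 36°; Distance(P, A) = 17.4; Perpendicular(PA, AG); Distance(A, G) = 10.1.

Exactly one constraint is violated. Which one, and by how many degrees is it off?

Perpendicular(PA, AG) — off by 8.80°.

F = (0.00, 0.00) ✓; FW at 6.500° ✓; |FW| = 12.30 ✓; ∠FWB = 107.4° ✓; |WB| = 27.50 ✓; ∠(WB, BP) = 90.00° ✓; |BP| = 12.80 ✓; ∠BPA = 36.00° ✓; |PA| = 17.40 ✓; ∠(PA, AG) = 98.80° ✗; |AG| = 10.10 ✓.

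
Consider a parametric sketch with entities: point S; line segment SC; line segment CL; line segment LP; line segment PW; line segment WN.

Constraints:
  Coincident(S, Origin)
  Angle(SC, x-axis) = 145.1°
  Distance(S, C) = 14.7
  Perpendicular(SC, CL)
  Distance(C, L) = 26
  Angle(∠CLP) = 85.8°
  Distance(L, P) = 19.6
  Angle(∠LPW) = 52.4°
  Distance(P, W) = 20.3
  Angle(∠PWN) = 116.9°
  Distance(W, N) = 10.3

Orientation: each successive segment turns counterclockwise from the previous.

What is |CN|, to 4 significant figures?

12.71

S is at the origin; SC runs at 145.1° with length 14.7, so C = (-12.06, 8.411). SC ⟂ CL, so CL runs at -124.9°; with |CL| = 26.0, L = (-26.93, -12.91). ∠CLP = 85.8° gives LP at -30.70° from the x-axis; with |LP| = 19.6, P = (-10.08, -22.92). ∠LPW = 52.4° gives PW at 96.90° from the x-axis; with |PW| = 20.3, W = (-12.52, -2.767). ∠PWN = 116.9° gives WN at 160.0° from the x-axis; with |WN| = 10.3, N = (-22.20, 0.7557). Then |CN| = |N − C| = 12.71.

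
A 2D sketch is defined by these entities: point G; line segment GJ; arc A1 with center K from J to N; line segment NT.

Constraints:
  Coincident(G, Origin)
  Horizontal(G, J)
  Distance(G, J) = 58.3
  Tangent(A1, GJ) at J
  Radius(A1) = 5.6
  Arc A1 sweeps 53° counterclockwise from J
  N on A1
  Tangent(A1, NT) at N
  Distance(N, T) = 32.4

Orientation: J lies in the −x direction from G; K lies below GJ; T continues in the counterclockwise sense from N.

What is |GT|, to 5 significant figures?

86.939

On A1, J sits at bearing 90° from K; a 53° counterclockwise sweep puts N at bearing 143°, so N = K + 5.6·(cos 143°, sin 143°) = (-62.772, -2.2298). Tangency of A1 to NT means the radius KN is perpendicular to NT, so NT runs along (−sin 143°, cos 143°); with |NT| = 32.4, T = (-82.271, -28.106). Then |GT| = |T − G| = 86.939.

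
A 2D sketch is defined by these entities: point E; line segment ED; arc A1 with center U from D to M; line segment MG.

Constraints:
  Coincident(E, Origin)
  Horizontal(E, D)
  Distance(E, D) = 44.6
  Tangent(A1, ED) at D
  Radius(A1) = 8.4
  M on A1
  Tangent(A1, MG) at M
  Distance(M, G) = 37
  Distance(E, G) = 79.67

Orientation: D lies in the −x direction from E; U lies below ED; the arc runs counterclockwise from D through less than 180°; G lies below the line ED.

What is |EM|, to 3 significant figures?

51.8

E is at the origin; E and D share the same y with |ED| = 44.6 and D on the −x side, so D = (-44.6, 0.00). The tangent condition forces UD to be normal to ED, so U = D + (0, -8.4) = (-44.6, -8.40). Since UM ⟂ MG (tangency), |UG| = √(8.4² + 37.0²) = 37.9 regardless of where M sits on A1. So G lies on both circle(E, 79.67) and circle(U, 37.9); the below-ED intersection is G = (-71.5, -35.2). M is the foot of the tangent from G: M = (-51.7, -3.91).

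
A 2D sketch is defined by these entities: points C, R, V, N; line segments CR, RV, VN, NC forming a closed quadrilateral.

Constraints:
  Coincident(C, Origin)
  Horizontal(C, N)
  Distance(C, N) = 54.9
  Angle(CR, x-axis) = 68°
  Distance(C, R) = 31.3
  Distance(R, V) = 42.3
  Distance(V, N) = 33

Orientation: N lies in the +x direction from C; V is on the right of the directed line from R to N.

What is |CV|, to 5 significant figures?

26.563

C is at the origin; C and N share the same y with |CN| = 54.9 and N in +x, so N = (54.9, 0). CR runs at 68.0° with |CR| = 31.3, so R = (11.725, 29.021). V is determined by |RV| = 42.3 and |VN| = 33.0 together: it lies at the intersection of circle(R, 42.3) and circle(N, 33.0). With |RN| = 52.022, the foot of the radical line on RN is 32.742 from R and the perpendicular offset is √(42.3² − 32.742²) = 26.782. Taking the right-of-RN solution: V = (23.958, -11.472).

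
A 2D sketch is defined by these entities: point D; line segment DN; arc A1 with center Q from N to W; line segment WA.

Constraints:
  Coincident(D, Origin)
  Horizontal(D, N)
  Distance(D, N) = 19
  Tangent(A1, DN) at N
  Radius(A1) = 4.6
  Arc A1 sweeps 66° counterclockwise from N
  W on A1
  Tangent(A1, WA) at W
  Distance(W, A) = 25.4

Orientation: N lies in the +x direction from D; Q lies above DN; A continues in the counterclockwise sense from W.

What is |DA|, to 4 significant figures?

42.39

D is at the origin; DN is horizontal with |DN| = 19.0 and N on the +x side, so N = (19.00, 0.000). Tangency of A1 to DN means the radius QN is perpendicular to DN, so Q = N + (0, 4.6) = (19.00, 4.600). On A1, N sits at bearing -90° from Q; a 66° counterclockwise sweep puts W at bearing -24°, so W = Q + 4.6·(cos -24°, sin -24°) = (23.20, 2.729). Tangency of A1 to WA means the radius QW is perpendicular to WA, so WA runs along (−sin -24°, cos -24°); with |WA| = 25.4, A = (33.53, 25.93). Then |DA| = |A − D| = 42.39.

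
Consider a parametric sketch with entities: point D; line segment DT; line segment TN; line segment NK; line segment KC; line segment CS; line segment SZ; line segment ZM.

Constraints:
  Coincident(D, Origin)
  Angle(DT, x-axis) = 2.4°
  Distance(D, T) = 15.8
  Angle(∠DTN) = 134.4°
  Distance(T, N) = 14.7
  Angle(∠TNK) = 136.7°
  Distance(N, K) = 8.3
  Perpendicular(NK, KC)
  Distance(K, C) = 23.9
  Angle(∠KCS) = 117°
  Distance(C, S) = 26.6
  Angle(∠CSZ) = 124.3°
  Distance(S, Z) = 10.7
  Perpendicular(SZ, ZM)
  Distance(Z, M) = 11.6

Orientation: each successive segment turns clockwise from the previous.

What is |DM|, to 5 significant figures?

9.7301

D is at the origin; DT runs at 2.4° with length 15.8, so T = (15.786, 0.66164). ∠DTN = 134.4° gives TN at -43.200° from the x-axis; with |TN| = 14.7, N = (26.502, -9.4012). ∠TNK = 136.7° gives NK at -86.500° from the x-axis; with |NK| = 8.3, K = (27.009, -17.686). NK is perpendicular to KC, so KC runs at -176.50°; with |KC| = 23.9, C = (3.1533, -19.145). ∠KCS = 117.0° gives CS at 120.50° from the x-axis; with |CS| = 26.6, S = (-10.347, 3.7745). ∠CSZ = 124.3° gives SZ at 64.800° from the x-axis; with |SZ| = 10.7, Z = (-5.7914, 13.456). SZ is perpendicular to ZM, so ZM runs at -25.200°; with |ZM| = 11.6, M = (4.7046, 8.5172). Then |DM| = |M − D| = 9.7301.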